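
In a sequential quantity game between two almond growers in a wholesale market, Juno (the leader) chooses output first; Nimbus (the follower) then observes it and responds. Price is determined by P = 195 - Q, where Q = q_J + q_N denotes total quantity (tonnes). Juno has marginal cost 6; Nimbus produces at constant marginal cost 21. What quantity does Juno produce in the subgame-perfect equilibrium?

The follower Nimbus best-responds to any q_J: π_N = (195 - Q)q_N - 21q_N.
Setting the follower's marginal profit to zero, 174 - q_J - 2q_N = 0, i.e. q_N = (174 - q_J)/2.
The leader anticipates this reaction. Substituting into P = 195 - Q gives P = 108 - (1/2)q_J, so π_J = (108 - (1/2)q_J)q_J - 6q_J.
Maximising: ∂π_J/∂q_J = 102 - q_J = 0, giving q_J = 102.
Then q_N = (174 - 102)/2 = 36.

102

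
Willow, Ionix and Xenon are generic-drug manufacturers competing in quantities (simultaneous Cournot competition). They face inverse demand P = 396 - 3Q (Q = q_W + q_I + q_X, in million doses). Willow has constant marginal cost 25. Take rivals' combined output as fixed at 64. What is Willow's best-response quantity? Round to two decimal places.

29.83

With rivals' combined output fixed at 64, Willow's profit is π_W = (396 - 3·64 - 3q_W)q_W - (25q_W) = (204 - 3q_W)q_W - (25q_W).
∂π_W/∂q_W = 179 - 6q_W = 0, so q_W = 179/6.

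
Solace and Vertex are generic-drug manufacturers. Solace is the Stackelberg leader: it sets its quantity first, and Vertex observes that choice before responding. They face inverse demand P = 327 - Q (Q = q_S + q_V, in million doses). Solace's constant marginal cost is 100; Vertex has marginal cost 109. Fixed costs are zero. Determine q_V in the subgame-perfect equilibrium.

The follower Vertex best-responds to any q_S: π_V = (327 - Q)q_V - 109q_V.
Setting the follower's marginal profit to zero, 218 - q_S - 2q_V = 0, i.e. q_V = (218 - q_S)/2.
The leader anticipates this reaction. Substituting into P = 327 - Q gives P = 218 - (1/2)q_S, so π_S = (218 - (1/2)q_S)q_S - 100q_S.
The leader's first-order condition 118 - q_S = 0 yields q_S = 118.
Then q_V = (218 - 118)/2 = 50.

50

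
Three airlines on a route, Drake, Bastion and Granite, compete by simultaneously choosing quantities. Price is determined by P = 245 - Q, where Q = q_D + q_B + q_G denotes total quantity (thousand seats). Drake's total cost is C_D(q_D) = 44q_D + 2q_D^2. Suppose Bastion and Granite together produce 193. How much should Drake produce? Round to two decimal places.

1.33

With rivals' combined output fixed at 193, Drake's profit is π_D = (245 - 193 - q_D)q_D - (44q_D + 2q_D²) = (52 - q_D)q_D - (44q_D + 2q_D²).
∂π_D/∂q_D = 8 - 6q_D = 0, so q_D = 4/3.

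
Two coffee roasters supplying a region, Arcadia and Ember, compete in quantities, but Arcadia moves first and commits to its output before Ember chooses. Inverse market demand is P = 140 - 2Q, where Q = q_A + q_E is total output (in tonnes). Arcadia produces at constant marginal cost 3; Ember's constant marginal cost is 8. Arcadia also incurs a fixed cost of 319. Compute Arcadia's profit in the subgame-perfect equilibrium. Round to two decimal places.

Solve by backward induction. Given q_A, the follower Ember maximises π_E = (140 - 2q_A - 2q_E)q_E - 8q_E.
Setting the follower's marginal profit to zero, 132 - 2q_A - 4q_E = 0, i.e. q_E = (132 - 2q_A)/4.
Arcadia substitutes q_E(q_A) into its own profit: π_A = q_A(140 - 2q_A - (132 - 2q_A)/2) - 3q_A = (74 - q_A)q_A - 3q_A.
Leader FOC: 71 - 2q_A = 0, so q_A = 71/2.
Then q_E = (132 - 2·(71/2))/4 = 61/4.
Price P = 140 - 2·(203/4) = 77/2.
Arcadia's profit: (77/2 - 3)·(71/2) - 319 = 941.2500.

941.25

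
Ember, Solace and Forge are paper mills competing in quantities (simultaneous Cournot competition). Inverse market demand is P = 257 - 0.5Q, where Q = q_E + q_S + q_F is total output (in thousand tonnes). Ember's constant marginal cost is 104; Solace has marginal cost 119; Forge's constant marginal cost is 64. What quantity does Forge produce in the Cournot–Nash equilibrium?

144

Ember's profit: π_E = (257 - 0.5Q)q_E - (104q_E). Setting ∂π_E/∂q_E = 0: 153 - q_E - (1/2)(q_S + q_F) = 0.
Solace's first-order condition: 138 - q_S - (1/2)(q_E + q_F) = 0.
Forge's profit: π_F = (257 - 0.5Q)q_F - (64q_F). Setting ∂π_F/∂q_F = 0: 193 - q_F - (1/2)(q_E + q_S) = 0.
Adding the 3 conditions: 484 − Q − Q = 0, i.e. Q = 242.
Back-substituting: q_E = (153 − 121)/(1/2) = 64, q_S = (138 − 121)/(1/2) = 34, q_F = (193 − 121)/(1/2) = 144.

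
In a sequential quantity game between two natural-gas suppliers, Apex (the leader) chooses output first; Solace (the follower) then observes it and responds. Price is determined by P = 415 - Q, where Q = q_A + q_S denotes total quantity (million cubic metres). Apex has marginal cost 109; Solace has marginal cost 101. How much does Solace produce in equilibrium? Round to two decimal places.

82.50

The follower Solace best-responds to any q_A: π_S = (415 - Q)q_S - 101q_S.
Follower FOC: 314 - q_A - 2q_S = 0, so q_S(q_A) = (314 - q_A)/2.
The leader anticipates this reaction. Substituting into P = 415 - Q gives P = 258 - (1/2)q_A, so π_A = (258 - (1/2)q_A)q_A - 109q_A.
Maximising: ∂π_A/∂q_A = 149 - q_A = 0, giving q_A = 149.
Then q_S = (314 - 149)/2 = 165/2.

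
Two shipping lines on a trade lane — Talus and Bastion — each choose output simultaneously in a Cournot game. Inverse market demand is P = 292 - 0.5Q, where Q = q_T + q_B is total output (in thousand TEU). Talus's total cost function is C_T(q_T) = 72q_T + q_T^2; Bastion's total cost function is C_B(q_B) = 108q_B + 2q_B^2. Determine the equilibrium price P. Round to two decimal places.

242.85

Talus's profit: π_T = (292 - 0.5Q)q_T - (72q_T + q_T²). Setting ∂π_T/∂q_T = 0: 220 - 3q_T - (1/2)(q_B) = 0.
Bastion's profit: π_B = (292 - 0.5Q)q_B - (108q_B + 2q_B²). Setting ∂π_B/∂q_B = 0: 184 - 5q_B - (1/2)(q_T) = 0.
So q_T = (220 - (1/2)q_B)/3 and q_B = (184 - (1/2)q_T)/5.
Substituting one into the other gives q_T = 68.3390 and q_B = 1768/59.
Total output Q = 98.3051, so price P = 292 - (1/2)·98.3051 = 242.8475.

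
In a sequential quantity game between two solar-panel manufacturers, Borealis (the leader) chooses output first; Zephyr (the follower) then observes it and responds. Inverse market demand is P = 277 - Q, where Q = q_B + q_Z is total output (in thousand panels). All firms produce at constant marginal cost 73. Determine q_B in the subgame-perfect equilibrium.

102

Solve by backward induction. Given q_B, the follower Zephyr maximises π_Z = (277 - q_B - q_Z)q_Z - 73q_Z.
∂π_Z/∂q_Z = 204 - q_B - 2q_Z = 0 gives the reaction function q_Z = (204 - q_B)/2.
Borealis substitutes q_Z(q_B) into its own profit: π_B = q_B(277 - q_B - (204 - q_B)/2) - 73q_B = (175 - (1/2)q_B)q_B - 73q_B.
Maximising: ∂π_B/∂q_B = 102 - q_B = 0, giving q_B = 102.
Then q_Z = (204 - 102)/2 = 51.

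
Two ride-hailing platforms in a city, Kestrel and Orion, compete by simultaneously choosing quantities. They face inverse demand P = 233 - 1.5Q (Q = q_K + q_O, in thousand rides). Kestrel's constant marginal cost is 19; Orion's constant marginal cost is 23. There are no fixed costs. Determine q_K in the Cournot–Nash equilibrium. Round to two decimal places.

48.44

Kestrel's profit: π_K = (233 - 1.5Q)q_K - (19q_K). Setting ∂π_K/∂q_K = 0: 214 - 3q_K - (3/2)(q_O) = 0.
Orion's profit: π_O = (233 - 1.5Q)q_O - (23q_O). Setting ∂π_O/∂q_O = 0: 210 - 3q_O - (3/2)(q_K) = 0.
Best responses: q_K = (214 - (3/2)q_O)/3, q_O = (210 - (3/2)q_K)/3.
Solving the pair: q_K = 436/9, q_O = 412/9.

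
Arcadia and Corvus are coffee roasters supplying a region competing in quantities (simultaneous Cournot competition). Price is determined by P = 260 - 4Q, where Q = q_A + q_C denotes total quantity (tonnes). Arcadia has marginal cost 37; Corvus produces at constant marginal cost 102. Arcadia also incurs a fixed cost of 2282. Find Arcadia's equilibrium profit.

Arcadia's profit: π_A = (260 - 4Q)q_A - (37q_A). Setting ∂π_A/∂q_A = 0: 223 - 8q_A - 4(q_C) = 0.
Corvus's profit: π_C = (260 - 4Q)q_C - (102q_C). Setting ∂π_C/∂q_C = 0: 158 - 8q_C - 4(q_A) = 0.
So q_A = (223 - 4q_C)/8 and q_C = (158 - 4q_A)/8.
Solving the pair: q_A = 24, q_C = 31/4.
Price P = 260 - 4·(127/4) = 133.
Arcadia's profit: (133 - 37)·24 - 2282 = 22.

22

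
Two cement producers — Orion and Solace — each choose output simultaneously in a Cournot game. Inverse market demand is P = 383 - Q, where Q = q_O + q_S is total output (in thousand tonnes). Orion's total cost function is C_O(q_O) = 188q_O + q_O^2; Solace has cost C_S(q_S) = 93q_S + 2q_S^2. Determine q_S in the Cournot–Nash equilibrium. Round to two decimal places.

41.96

Orion's profit: π_O = (383 - Q)q_O - (188q_O + q_O²). Setting ∂π_O/∂q_O = 0: 195 - 4q_O - (q_S) = 0.
Solace's profit: π_S = (383 - Q)q_S - (93q_S + 2q_S²). Setting ∂π_S/∂q_S = 0: 290 - 6q_S - (q_O) = 0.
Rearranging gives the reaction functions q_O = (195 - q_S)/4 and q_S = (290 - q_O)/6.
Substituting one into the other gives q_O = 880/23 and q_S = 965/23.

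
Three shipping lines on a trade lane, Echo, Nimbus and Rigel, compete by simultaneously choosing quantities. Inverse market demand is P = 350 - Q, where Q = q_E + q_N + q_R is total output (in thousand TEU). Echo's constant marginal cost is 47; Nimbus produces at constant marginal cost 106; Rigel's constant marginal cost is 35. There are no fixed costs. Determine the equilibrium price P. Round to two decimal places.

134.50

Echo's profit: π_E = (350 - Q)q_E - (47q_E). Setting ∂π_E/∂q_E = 0: 303 - 2q_E - (q_N + q_R) = 0.
Nimbus's first-order condition: 244 - 2q_N - (q_E + q_R) = 0.
Rigel's first-order condition: 315 - 2q_R - (q_E + q_N) = 0.
Adding the 3 first-order conditions: 862 − 4Q = 0, so Q = 431/2.
Back-substituting: q_E = (303 − 431/2) = 175/2, q_N = (244 − 431/2) = 57/2, q_R = (315 − 431/2) = 199/2.
Total output Q = 431/2, so price P = 350 - 431/2 = 269/2.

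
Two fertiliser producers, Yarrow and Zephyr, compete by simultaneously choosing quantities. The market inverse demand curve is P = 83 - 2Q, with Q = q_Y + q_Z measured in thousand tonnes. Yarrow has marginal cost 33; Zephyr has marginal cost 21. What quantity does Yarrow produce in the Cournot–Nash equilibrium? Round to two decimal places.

6.33

Yarrow's profit: π_Y = (83 - 2Q)q_Y - (33q_Y). Setting ∂π_Y/∂q_Y = 0: 50 - 4q_Y - 2(q_Z) = 0.
Zephyr's profit: π_Z = (83 - 2Q)q_Z - (21q_Z). Setting ∂π_Z/∂q_Z = 0: 62 - 4q_Z - 2(q_Y) = 0.
So q_Y = (50 - 2q_Z)/4 and q_Z = (62 - 2q_Y)/4.
Substituting one into the other gives q_Y = 19/3 and q_Z = 37/3.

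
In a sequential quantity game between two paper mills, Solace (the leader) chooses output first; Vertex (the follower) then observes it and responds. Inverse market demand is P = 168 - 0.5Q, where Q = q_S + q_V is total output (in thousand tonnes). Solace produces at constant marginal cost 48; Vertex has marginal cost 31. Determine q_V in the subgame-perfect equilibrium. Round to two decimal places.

Solve by backward induction. Given q_S, the follower Vertex maximises π_V = (168 - (1/2)q_S - (1/2)q_V)q_V - 31q_V.
Setting the follower's marginal profit to zero, 137 - (1/2)q_S - q_V = 0, i.e. q_V = (137 - (1/2)q_S).
Solace substitutes q_V(q_S) into its own profit: π_S = q_S(168 - (1/2)q_S - (137 - (1/2)q_S)/2) - 48q_S = (199/2 - (1/4)q_S)q_S - 48q_S.
The leader's first-order condition 103/2 - (1/2)q_S = 0 yields q_S = 103.
Then q_V = (137 - (1/2)·103) = 171/2.

85.50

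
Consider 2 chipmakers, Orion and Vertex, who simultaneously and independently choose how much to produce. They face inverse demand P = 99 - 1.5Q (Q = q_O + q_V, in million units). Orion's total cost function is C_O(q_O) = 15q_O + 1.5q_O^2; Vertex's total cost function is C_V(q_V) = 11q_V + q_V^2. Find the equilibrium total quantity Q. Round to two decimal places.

Orion's profit: π_O = (99 - 1.5Q)q_O - (15q_O + (3/2)q_O²). Setting ∂π_O/∂q_O = 0: 84 - 6q_O - (3/2)(q_V) = 0.
Vertex's first-order condition: 88 - 5q_V - (3/2)(q_O) = 0.
Best responses: q_O = (84 - (3/2)q_V)/6, q_V = (88 - (3/2)q_O)/5.
Solving the pair: q_O = 384/37, q_V = 536/37.
Total output Q = 384/37 + 536/37 = 920/37.

24.86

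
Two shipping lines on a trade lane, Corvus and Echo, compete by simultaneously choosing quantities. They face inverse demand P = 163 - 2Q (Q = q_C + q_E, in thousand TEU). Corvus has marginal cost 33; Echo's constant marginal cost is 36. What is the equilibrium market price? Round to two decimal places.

77.33

Corvus's profit: π_C = (163 - 2Q)q_C - (33q_C). Setting ∂π_C/∂q_C = 0: 130 - 4q_C - 2(q_E) = 0.
Echo's profit: π_E = (163 - 2Q)q_E - (36q_E). Setting ∂π_E/∂q_E = 0: 127 - 4q_E - 2(q_C) = 0.
Rearranging gives the reaction functions q_C = (130 - 2q_E)/4 and q_E = (127 - 2q_C)/4.
Solving the pair: q_C = 133/6, q_E = 62/3.
Total output Q = 257/6, so price P = 163 - 2·(257/6) = 232/3.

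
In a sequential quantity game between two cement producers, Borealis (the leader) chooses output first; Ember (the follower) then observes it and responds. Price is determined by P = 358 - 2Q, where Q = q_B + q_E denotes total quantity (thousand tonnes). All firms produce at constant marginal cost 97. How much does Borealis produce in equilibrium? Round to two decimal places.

65.25

Solve by backward induction. Given q_B, the follower Ember maximises π_E = (358 - 2q_B - 2q_E)q_E - 97q_E.
Follower FOC: 261 - 2q_B - 4q_E = 0, so q_E(q_B) = (261 - 2q_B)/4.
The leader anticipates this reaction. Substituting into P = 358 - 2Q gives P = 455/2 - q_B, so π_B = (455/2 - q_B)q_B - 97q_B.
Leader FOC: 261/2 - 2q_B = 0, so q_B = 261/4.
Then q_E = (261 - 2·(261/4))/4 = 261/8.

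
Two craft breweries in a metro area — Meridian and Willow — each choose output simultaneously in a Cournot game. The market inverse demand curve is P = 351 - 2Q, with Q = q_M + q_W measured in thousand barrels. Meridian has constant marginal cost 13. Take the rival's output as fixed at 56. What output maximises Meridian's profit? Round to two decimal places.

With the rival's output fixed at 56, Meridian's profit is π_M = (351 - 2·56 - 2q_M)q_M - (13q_M) = (239 - 2q_M)q_M - (13q_M).
∂π_M/∂q_M = 226 - 4q_M = 0, so q_M = 113/2.

56.50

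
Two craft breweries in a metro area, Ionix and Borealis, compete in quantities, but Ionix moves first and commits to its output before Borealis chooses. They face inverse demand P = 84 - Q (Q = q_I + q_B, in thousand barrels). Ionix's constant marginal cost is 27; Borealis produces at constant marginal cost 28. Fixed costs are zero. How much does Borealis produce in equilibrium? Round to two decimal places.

The follower Borealis best-responds to any q_I: π_B = (84 - Q)q_B - 28q_B.
Setting the follower's marginal profit to zero, 56 - q_I - 2q_B = 0, i.e. q_B = (56 - q_I)/2.
The leader anticipates this reaction. Substituting into P = 84 - Q gives P = 56 - (1/2)q_I, so π_I = (56 - (1/2)q_I)q_I - 27q_I.
The leader's first-order condition 29 - q_I = 0 yields q_I = 29.
Then q_B = (56 - 29)/2 = 27/2.

13.50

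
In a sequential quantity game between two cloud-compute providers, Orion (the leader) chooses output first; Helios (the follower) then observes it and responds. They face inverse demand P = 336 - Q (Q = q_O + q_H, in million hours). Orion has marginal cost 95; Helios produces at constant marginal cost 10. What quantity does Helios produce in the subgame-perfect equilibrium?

124

Solve by backward induction. Given q_O, the follower Helios maximises π_H = (336 - q_O - q_H)q_H - 10q_H.
Follower FOC: 326 - q_O - 2q_H = 0, so q_H(q_O) = (326 - q_O)/2.
Orion substitutes q_H(q_O) into its own profit: π_O = q_O(336 - q_O - (326 - q_O)/2) - 95q_O = (173 - (1/2)q_O)q_O - 95q_O.
The leader's first-order condition 78 - q_O = 0 yields q_O = 78.
Then q_H = (326 - 78)/2 = 124.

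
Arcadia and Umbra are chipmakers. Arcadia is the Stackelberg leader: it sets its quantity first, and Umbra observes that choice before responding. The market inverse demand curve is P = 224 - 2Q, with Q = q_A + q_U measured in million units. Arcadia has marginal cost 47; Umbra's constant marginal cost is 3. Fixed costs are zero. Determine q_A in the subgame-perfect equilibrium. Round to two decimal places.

The follower Umbra best-responds to any q_A: π_U = (224 - 2Q)q_U - 3q_U.
Setting the follower's marginal profit to zero, 221 - 2q_A - 4q_U = 0, i.e. q_U = (221 - 2q_A)/4.
Arcadia substitutes q_U(q_A) into its own profit: π_A = q_A(224 - 2q_A - (221 - 2q_A)/2) - 47q_A = (227/2 - q_A)q_A - 47q_A.
Leader FOC: 133/2 - 2q_A = 0, so q_A = 133/4.
Then q_U = (221 - 2·(133/4))/4 = 309/8.

33.25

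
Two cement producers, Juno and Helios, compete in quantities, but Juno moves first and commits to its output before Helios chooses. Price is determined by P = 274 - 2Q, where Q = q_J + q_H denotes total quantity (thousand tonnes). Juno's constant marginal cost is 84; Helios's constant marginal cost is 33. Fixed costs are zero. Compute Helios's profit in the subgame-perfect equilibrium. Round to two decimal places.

Solve by backward induction. Given q_J, the follower Helios maximises π_H = (274 - 2q_J - 2q_H)q_H - 33q_H.
∂π_H/∂q_H = 241 - 2q_J - 4q_H = 0 gives the reaction function q_H = (241 - 2q_J)/4.
Juno substitutes q_H(q_J) into its own profit: π_J = q_J(274 - 2q_J - (241 - 2q_J)/2) - 84q_J = (307/2 - q_J)q_J - 84q_J.
The leader's first-order condition 139/2 - 2q_J = 0 yields q_J = 139/4.
Then q_H = (241 - 2·(139/4))/4 = 343/8.
Price P = 274 - 2·(621/8) = 475/4.
Helios's profit: (475/4 - 33)·(343/8) = 3676.5313.

3676.53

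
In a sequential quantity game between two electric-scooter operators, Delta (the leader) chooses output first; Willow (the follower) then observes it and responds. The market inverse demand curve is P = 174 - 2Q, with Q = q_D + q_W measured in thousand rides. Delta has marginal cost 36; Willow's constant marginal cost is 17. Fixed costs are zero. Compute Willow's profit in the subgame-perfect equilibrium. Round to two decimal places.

Solve by backward induction. Given q_D, the follower Willow maximises π_W = (174 - 2q_D - 2q_W)q_W - 17q_W.
Follower FOC: 157 - 2q_D - 4q_W = 0, so q_W(q_D) = (157 - 2q_D)/4.
Delta substitutes q_W(q_D) into its own profit: π_D = q_D(174 - 2q_D - (157 - 2q_D)/2) - 36q_D = (191/2 - q_D)q_D - 36q_D.
The leader's first-order condition 119/2 - 2q_D = 0 yields q_D = 119/4.
Then q_W = (157 - 2·(119/4))/4 = 195/8.
Price P = 174 - 2·(433/8) = 263/4.
Willow's profit: (263/4 - 17)·(195/8) = 1188.2813.

1188.28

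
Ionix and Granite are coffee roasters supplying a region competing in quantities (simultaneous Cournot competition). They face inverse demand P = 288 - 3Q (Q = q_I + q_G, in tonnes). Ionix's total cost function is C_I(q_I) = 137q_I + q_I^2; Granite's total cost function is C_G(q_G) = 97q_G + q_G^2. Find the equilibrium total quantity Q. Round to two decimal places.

31.09

Ionix's profit: π_I = (288 - 3Q)q_I - (137q_I + q_I²). Setting ∂π_I/∂q_I = 0: 151 - 8q_I - 3(q_G) = 0.
Granite's first-order condition: 191 - 8q_G - 3(q_I) = 0.
So q_I = (151 - 3q_G)/8 and q_G = (191 - 3q_I)/8.
Solving the pair: q_I = 127/11, q_G = 215/11.
Total output Q = 127/11 + 215/11 = 342/11.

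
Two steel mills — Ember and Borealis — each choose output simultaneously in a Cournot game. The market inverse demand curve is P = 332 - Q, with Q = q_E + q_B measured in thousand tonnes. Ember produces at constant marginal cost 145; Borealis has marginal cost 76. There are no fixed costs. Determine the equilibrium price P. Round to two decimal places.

184.33

Ember's profit: π_E = (332 - Q)q_E - (145q_E). Setting ∂π_E/∂q_E = 0: 187 - 2q_E - (q_B) = 0.
Borealis's first-order condition: 256 - 2q_B - (q_E) = 0.
So q_E = (187 - q_B)/2 and q_B = (256 - q_E)/2.
Solving the pair: q_E = 118/3, q_B = 325/3.
Total output Q = 443/3, so price P = 332 - 443/3 = 553/3.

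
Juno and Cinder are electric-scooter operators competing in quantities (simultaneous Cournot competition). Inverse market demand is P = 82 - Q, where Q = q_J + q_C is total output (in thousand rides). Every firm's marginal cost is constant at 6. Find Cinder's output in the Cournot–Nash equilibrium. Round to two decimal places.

A representative firm's profit is π_i = q_i(82 - Q) - 6q_i.
First-order condition (treating rivals' output as given): 76 - 2q_i - q_j = 0.
With identical firms every q_j equals q_i, so q_j = q_i and 76 = 3q_i, giving q_i = 76/3.

25.33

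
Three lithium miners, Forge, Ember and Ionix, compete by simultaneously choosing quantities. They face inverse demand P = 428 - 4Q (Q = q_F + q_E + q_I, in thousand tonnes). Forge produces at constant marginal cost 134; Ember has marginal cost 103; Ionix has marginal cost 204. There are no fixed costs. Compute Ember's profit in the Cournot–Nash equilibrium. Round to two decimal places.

Forge's profit: π_F = (428 - 4Q)q_F - (134q_F). Setting ∂π_F/∂q_F = 0: 294 - 8q_F - 4(q_E + q_I) = 0.
Ember's profit: π_E = (428 - 4Q)q_E - (103q_E). Setting ∂π_E/∂q_E = 0: 325 - 8q_E - 4(q_F + q_I) = 0.
Ionix's profit: π_I = (428 - 4Q)q_I - (204q_I). Setting ∂π_I/∂q_I = 0: 224 - 8q_I - 4(q_F + q_E) = 0.
Adding the 3 conditions: 843 − 8Q − 8Q = 0, i.e. Q = 843/16.
Back-substituting: q_F = (294 − 843/4)/4 = 333/16, q_E = (325 − 843/4)/4 = 457/16, q_I = (224 − 843/4)/4 = 53/16.
Price P = 428 - 4·(843/16) = 869/4.
Ember's profit: (869/4 - 103)·(457/16) = 3263.2656.

3263.27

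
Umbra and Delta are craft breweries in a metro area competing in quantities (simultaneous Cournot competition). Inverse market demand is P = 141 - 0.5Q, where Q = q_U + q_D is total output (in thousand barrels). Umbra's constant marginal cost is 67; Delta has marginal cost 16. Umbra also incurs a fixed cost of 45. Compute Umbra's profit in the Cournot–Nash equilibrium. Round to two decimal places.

Umbra's profit: π_U = (141 - 0.5Q)q_U - (67q_U). Setting ∂π_U/∂q_U = 0: 74 - q_U - (1/2)(q_D) = 0.
Delta's profit: π_D = (141 - 0.5Q)q_D - (16q_D). Setting ∂π_D/∂q_D = 0: 125 - q_D - (1/2)(q_U) = 0.
So q_U = (74 - (1/2)q_D) and q_D = (125 - (1/2)q_U).
Substituting one into the other gives q_U = 46/3 and q_D = 352/3.
Price P = 141 - (1/2)·(398/3) = 224/3.
Umbra's profit: (224/3 - 67)·(46/3) - 45 = 653/9.

72.56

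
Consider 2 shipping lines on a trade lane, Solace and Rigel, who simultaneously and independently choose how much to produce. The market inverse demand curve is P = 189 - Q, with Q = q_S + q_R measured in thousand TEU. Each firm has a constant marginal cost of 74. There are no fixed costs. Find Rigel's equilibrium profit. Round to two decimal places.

1469.44

A representative firm's profit is π_i = q_i(189 - Q) - 74q_i.
Setting ∂π_i/∂q_i = 0 with rivals' quantities fixed: 115 - 2q_i - q_j = 0.
By symmetry each firm produces the same amount; substituting q_j = q_i yields q_i = 115/3.
Price P = 189 - 230/3 = 337/3.
Rigel's profit: (337/3 - 74)·(115/3) = 1469.4444.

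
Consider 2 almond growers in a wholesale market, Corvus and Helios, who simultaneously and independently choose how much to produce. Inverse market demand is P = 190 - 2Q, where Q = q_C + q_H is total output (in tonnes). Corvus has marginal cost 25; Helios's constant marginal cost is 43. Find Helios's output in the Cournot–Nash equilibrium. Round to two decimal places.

21.50

Corvus's profit: π_C = (190 - 2Q)q_C - (25q_C). Setting ∂π_C/∂q_C = 0: 165 - 4q_C - 2(q_H) = 0.
Helios's first-order condition: 147 - 4q_H - 2(q_C) = 0.
So q_C = (165 - 2q_H)/4 and q_H = (147 - 2q_C)/4.
Substituting one into the other gives q_C = 61/2 and q_H = 43/2.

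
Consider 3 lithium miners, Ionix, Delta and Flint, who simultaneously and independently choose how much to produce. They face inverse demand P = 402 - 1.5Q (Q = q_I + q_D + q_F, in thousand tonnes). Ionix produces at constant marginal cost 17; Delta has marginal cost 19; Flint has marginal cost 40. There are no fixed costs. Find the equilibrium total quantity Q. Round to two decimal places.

188.33

Ionix's profit: π_I = (402 - 1.5Q)q_I - (17q_I). Setting ∂π_I/∂q_I = 0: 385 - 3q_I - (3/2)(q_D + q_F) = 0.
Delta's profit: π_D = (402 - 1.5Q)q_D - (19q_D). Setting ∂π_D/∂q_D = 0: 383 - 3q_D - (3/2)(q_I + q_F) = 0.
Flint's profit: π_F = (402 - 1.5Q)q_F - (40q_F). Setting ∂π_F/∂q_F = 0: 362 - 3q_F - (3/2)(q_I + q_D) = 0.
Adding the 3 conditions: 1130 − 3Q − 3Q = 0, i.e. Q = 565/3.
Back-substituting: q_I = (385 − 565/2)/(3/2) = 205/3, q_D = (383 − 565/2)/(3/2) = 67, q_F = (362 − 565/2)/(3/2) = 53.
Total output Q = 205/3 + 67 + 53 = 565/3.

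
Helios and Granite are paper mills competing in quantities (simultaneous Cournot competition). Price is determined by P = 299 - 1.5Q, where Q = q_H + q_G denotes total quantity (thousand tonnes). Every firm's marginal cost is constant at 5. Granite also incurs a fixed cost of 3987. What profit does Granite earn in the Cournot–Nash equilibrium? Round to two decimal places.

Each firm earns π_i = (299 - 1.5Q)q_i - 5q_i.
Setting ∂π_i/∂q_i = 0 with rivals' quantities fixed: 294 - 3q_i - (3/2)q_j = 0.
With identical firms every q_j equals q_i, so q_j = q_i and 294 = (9/2)q_i, giving q_i = 196/3.
Price P = 299 - (3/2)·(392/3) = 103.
Granite's profit: (103 - 5)·(196/3) - 3987 = 2415.6667.

2415.67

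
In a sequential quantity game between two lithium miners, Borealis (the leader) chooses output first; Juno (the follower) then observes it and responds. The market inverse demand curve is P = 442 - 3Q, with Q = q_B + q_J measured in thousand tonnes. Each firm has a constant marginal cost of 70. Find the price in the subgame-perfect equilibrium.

163

The follower Juno best-responds to any q_B: π_J = (442 - 3Q)q_J - 70q_J.
Follower FOC: 372 - 3q_B - 6q_J = 0, so q_J(q_B) = (372 - 3q_B)/6.
The leader anticipates this reaction. Substituting into P = 442 - 3Q gives P = 256 - (3/2)q_B, so π_B = (256 - (3/2)q_B)q_B - 70q_B.
The leader's first-order condition 186 - 3q_B = 0 yields q_B = 62.
Then q_J = (372 - 3·62)/6 = 31.
Total output Q = 93, so price P = 442 - 3·93 = 163.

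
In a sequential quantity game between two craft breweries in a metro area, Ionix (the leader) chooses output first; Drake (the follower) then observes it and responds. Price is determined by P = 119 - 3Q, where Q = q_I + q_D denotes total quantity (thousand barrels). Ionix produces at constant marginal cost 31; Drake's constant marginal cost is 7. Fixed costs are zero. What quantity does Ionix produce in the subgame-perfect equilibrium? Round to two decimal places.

10.67

The follower Drake best-responds to any q_I: π_D = (119 - 3Q)q_D - 7q_D.
Follower FOC: 112 - 3q_I - 6q_D = 0, so q_D(q_I) = (112 - 3q_I)/6.
The leader anticipates this reaction. Substituting into P = 119 - 3Q gives P = 63 - (3/2)q_I, so π_I = (63 - (3/2)q_I)q_I - 31q_I.
Leader FOC: 32 - 3q_I = 0, so q_I = 32/3.
Then q_D = (112 - 3·(32/3))/6 = 40/3.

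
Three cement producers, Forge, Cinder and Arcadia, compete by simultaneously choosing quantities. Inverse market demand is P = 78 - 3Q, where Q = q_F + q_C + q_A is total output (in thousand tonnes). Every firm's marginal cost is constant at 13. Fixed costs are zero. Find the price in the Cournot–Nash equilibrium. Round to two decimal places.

29.25

Each firm earns π_i = (78 - 3Q)q_i - 13q_i.
Setting ∂π_i/∂q_i = 0 with rivals' quantities fixed: 65 - 6q_i - 3·Σ_{j≠i} q_j = 0.
By symmetry each firm produces the same amount; substituting Σ_{j≠i} q_j = 2q_i yields q_i = 65/12.
Total output Q = 65/4, so price P = 78 - 3·(65/4) = 117/4.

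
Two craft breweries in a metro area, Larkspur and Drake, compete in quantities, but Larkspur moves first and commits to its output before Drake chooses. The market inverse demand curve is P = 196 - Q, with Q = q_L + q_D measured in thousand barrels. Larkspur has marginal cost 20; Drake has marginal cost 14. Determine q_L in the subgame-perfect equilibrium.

The follower Drake best-responds to any q_L: π_D = (196 - Q)q_D - 14q_D.
Follower FOC: 182 - q_L - 2q_D = 0, so q_D(q_L) = (182 - q_L)/2.
Larkspur substitutes q_D(q_L) into its own profit: π_L = q_L(196 - q_L - (182 - q_L)/2) - 20q_L = (105 - (1/2)q_L)q_L - 20q_L.
The leader's first-order condition 85 - q_L = 0 yields q_L = 85.
Then q_D = (182 - 85)/2 = 97/2.

85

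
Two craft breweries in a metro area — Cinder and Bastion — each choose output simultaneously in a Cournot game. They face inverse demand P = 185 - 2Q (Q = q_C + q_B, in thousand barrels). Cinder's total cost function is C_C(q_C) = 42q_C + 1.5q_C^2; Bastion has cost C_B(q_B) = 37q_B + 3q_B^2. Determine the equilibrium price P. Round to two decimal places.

127.91

Cinder's profit: π_C = (185 - 2Q)q_C - (42q_C + (3/2)q_C²). Setting ∂π_C/∂q_C = 0: 143 - 7q_C - 2(q_B) = 0.
Bastion's profit: π_B = (185 - 2Q)q_B - (37q_B + 3q_B²). Setting ∂π_B/∂q_B = 0: 148 - 10q_B - 2(q_C) = 0.
So q_C = (143 - 2q_B)/7 and q_B = (148 - 2q_C)/10.
Solving the pair: q_C = 189/11, q_B = 125/11.
Total output Q = 314/11, so price P = 185 - 2·(314/11) = 1407/11.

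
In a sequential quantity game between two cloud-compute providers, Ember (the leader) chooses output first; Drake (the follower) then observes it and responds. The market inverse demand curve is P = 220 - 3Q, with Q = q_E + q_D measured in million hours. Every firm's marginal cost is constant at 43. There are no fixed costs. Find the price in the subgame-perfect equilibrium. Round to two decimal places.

Solve by backward induction. Given q_E, the follower Drake maximises π_D = (220 - 3q_E - 3q_D)q_D - 43q_D.
∂π_D/∂q_D = 177 - 3q_E - 6q_D = 0 gives the reaction function q_D = (177 - 3q_E)/6.
Ember substitutes q_D(q_E) into its own profit: π_E = q_E(220 - 3q_E - (177 - 3q_E)/2) - 43q_E = (263/2 - (3/2)q_E)q_E - 43q_E.
Maximising: ∂π_E/∂q_E = 177/2 - 3q_E = 0, giving q_E = 59/2.
Then q_D = (177 - 3·(59/2))/6 = 59/4.
Total output Q = 177/4, so price P = 220 - 3·(177/4) = 349/4.

87.25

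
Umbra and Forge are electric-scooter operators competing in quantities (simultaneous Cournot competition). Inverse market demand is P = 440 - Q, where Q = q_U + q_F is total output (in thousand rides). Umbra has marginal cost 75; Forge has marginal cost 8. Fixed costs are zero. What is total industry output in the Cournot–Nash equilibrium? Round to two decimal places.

265.67

Umbra's profit: π_U = (440 - Q)q_U - (75q_U). Setting ∂π_U/∂q_U = 0: 365 - 2q_U - (q_F) = 0.
Forge's first-order condition: 432 - 2q_F - (q_U) = 0.
So q_U = (365 - q_F)/2 and q_F = (432 - q_U)/2.
Substituting one into the other gives q_U = 298/3 and q_F = 499/3.
Total output Q = 298/3 + 499/3 = 797/3.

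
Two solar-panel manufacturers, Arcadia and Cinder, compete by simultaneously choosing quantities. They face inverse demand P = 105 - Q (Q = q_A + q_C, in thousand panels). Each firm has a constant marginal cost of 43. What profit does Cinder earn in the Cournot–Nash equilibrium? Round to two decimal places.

A representative firm's profit is π_i = q_i(105 - Q) - 43q_i.
Setting ∂π_i/∂q_i = 0 with rivals' quantities fixed: 62 - 2q_i - q_j = 0.
By symmetry each firm produces the same amount; substituting q_j = q_i yields q_i = 62/3.
Price P = 105 - 124/3 = 191/3.
Cinder's profit: (191/3 - 43)·(62/3) = 427.1111.

427.11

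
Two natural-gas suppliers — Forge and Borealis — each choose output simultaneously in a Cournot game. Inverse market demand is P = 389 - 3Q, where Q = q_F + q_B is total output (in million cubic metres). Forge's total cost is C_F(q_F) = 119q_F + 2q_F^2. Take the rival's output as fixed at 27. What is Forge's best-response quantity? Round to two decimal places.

With the rival's output fixed at 27, Forge's profit is π_F = (389 - 3·27 - 3q_F)q_F - (119q_F + 2q_F²) = (308 - 3q_F)q_F - (119q_F + 2q_F²).
∂π_F/∂q_F = 189 - 10q_F = 0, so q_F = 189/10.

18.90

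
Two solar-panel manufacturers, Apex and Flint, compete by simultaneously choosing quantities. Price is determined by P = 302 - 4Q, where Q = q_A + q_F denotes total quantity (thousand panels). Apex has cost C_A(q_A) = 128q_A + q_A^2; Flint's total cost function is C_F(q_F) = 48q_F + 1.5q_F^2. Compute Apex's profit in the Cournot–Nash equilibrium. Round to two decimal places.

Apex's profit: π_A = (302 - 4Q)q_A - (128q_A + q_A²). Setting ∂π_A/∂q_A = 0: 174 - 10q_A - 4(q_F) = 0.
Flint's first-order condition: 254 - 11q_F - 4(q_A) = 0.
Best responses: q_A = (174 - 4q_F)/10, q_F = (254 - 4q_A)/11.
Substituting one into the other gives q_A = 449/47 and q_F = 922/47.
Price P = 302 - 4·(1371/47) = 185.3191.
Apex's profit: 185.3191·(449/47) - 128·(449/47) - (449/47)² = 456.3173.

456.32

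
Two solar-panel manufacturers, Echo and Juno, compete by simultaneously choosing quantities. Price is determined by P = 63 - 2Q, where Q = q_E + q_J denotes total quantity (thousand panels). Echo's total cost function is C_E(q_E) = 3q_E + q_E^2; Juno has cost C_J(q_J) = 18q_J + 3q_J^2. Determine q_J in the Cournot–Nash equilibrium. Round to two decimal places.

Echo's profit: π_E = (63 - 2Q)q_E - (3q_E + q_E²). Setting ∂π_E/∂q_E = 0: 60 - 6q_E - 2(q_J) = 0.
Juno's first-order condition: 45 - 10q_J - 2(q_E) = 0.
Best responses: q_E = (60 - 2q_J)/6, q_J = (45 - 2q_E)/10.
Substituting one into the other gives q_E = 255/28 and q_J = 75/28.

2.68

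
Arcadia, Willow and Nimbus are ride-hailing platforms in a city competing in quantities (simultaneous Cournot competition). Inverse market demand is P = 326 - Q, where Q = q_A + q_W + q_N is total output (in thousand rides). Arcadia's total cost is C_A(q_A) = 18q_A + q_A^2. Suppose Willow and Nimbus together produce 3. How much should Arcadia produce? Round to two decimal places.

76.25

With rivals' combined output fixed at 3, Arcadia's profit is π_A = (326 - 3 - q_A)q_A - (18q_A + q_A²) = (323 - q_A)q_A - (18q_A + q_A²).
∂π_A/∂q_A = 305 - 4q_A = 0, so q_A = 305/4.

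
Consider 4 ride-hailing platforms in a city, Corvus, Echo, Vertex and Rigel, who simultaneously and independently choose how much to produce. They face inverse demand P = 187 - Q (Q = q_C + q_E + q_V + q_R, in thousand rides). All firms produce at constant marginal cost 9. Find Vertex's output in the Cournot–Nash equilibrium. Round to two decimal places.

Each firm earns π_i = (187 - Q)q_i - 9q_i.
First-order condition (treating rivals' output as given): 178 - 2q_i - Σ_{j≠i} q_j = 0.
With identical firms every q_j equals q_i, so Σ_{j≠i} q_j = 3q_i and 178 = 5q_i, giving q_i = 178/5.

35.60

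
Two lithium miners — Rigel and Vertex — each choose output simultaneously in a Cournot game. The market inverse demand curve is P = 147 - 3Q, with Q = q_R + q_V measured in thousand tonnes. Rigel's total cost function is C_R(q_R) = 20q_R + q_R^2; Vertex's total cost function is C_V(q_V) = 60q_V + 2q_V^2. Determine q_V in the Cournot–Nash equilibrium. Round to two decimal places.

4.44

Rigel's profit: π_R = (147 - 3Q)q_R - (20q_R + q_R²). Setting ∂π_R/∂q_R = 0: 127 - 8q_R - 3(q_V) = 0.
Vertex's profit: π_V = (147 - 3Q)q_V - (60q_V + 2q_V²). Setting ∂π_V/∂q_V = 0: 87 - 10q_V - 3(q_R) = 0.
Rearranging gives the reaction functions q_R = (127 - 3q_V)/8 and q_V = (87 - 3q_R)/10.
Substituting one into the other gives q_R = 1009/71 and q_V = 315/71.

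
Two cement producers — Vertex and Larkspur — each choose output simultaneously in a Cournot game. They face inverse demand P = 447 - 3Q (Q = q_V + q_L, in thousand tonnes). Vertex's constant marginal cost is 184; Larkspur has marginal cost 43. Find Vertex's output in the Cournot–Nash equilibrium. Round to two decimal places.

13.56

Vertex's profit: π_V = (447 - 3Q)q_V - (184q_V). Setting ∂π_V/∂q_V = 0: 263 - 6q_V - 3(q_L) = 0.
Larkspur's profit: π_L = (447 - 3Q)q_L - (43q_L). Setting ∂π_L/∂q_L = 0: 404 - 6q_L - 3(q_V) = 0.
So q_V = (263 - 3q_L)/6 and q_L = (404 - 3q_V)/6.
Substituting one into the other gives q_V = 122/9 and q_L = 545/9.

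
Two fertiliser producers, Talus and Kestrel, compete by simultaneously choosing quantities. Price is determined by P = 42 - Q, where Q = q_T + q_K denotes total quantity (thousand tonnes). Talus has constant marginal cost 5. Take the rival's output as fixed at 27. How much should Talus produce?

5

With the rival's output fixed at 27, Talus's profit is π_T = (42 - 27 - q_T)q_T - (5q_T) = (15 - q_T)q_T - (5q_T).
∂π_T/∂q_T = 10 - 2q_T = 0, so q_T = 5.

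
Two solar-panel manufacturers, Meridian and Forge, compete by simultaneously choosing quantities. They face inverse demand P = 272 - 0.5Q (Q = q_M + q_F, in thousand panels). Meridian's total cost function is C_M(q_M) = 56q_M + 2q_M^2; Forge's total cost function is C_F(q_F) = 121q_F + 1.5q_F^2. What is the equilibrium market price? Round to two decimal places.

235.66

Meridian's profit: π_M = (272 - 0.5Q)q_M - (56q_M + 2q_M²). Setting ∂π_M/∂q_M = 0: 216 - 5q_M - (1/2)(q_F) = 0.
Forge's first-order condition: 151 - 4q_F - (1/2)(q_M) = 0.
So q_M = (216 - (1/2)q_F)/5 and q_F = (151 - (1/2)q_M)/4.
Solving the pair: q_M = 39.9241, q_F = 32.7595.
Total output Q = 72.6835, so price P = 272 - (1/2)·72.6835 = 235.6582.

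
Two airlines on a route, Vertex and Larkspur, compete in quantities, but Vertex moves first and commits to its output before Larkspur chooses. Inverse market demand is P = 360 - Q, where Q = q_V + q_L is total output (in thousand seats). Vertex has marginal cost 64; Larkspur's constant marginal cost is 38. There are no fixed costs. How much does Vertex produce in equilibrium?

135

The follower Larkspur best-responds to any q_V: π_L = (360 - Q)q_L - 38q_L.
Setting the follower's marginal profit to zero, 322 - q_V - 2q_L = 0, i.e. q_L = (322 - q_V)/2.
Vertex substitutes q_L(q_V) into its own profit: π_V = q_V(360 - q_V - (322 - q_V)/2) - 64q_V = (199 - (1/2)q_V)q_V - 64q_V.
The leader's first-order condition 135 - q_V = 0 yields q_V = 135.
Then q_L = (322 - 135)/2 = 187/2.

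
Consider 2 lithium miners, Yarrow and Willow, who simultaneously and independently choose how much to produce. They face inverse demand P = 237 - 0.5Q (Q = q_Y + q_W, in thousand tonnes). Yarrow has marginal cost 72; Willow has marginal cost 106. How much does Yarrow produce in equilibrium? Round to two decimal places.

Yarrow's profit: π_Y = (237 - 0.5Q)q_Y - (72q_Y). Setting ∂π_Y/∂q_Y = 0: 165 - q_Y - (1/2)(q_W) = 0.
Willow's first-order condition: 131 - q_W - (1/2)(q_Y) = 0.
So q_Y = (165 - (1/2)q_W) and q_W = (131 - (1/2)q_Y).
Solving the pair: q_Y = 398/3, q_W = 194/3.

132.67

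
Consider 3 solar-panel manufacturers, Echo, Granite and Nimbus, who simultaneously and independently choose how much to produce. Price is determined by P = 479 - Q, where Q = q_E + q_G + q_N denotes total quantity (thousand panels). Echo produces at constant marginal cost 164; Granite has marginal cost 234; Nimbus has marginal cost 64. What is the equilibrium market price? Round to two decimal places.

235.25

Echo's profit: π_E = (479 - Q)q_E - (164q_E). Setting ∂π_E/∂q_E = 0: 315 - 2q_E - (q_G + q_N) = 0.
Granite's first-order condition: 245 - 2q_G - (q_E + q_N) = 0.
Nimbus's first-order condition: 415 - 2q_N - (q_E + q_G) = 0.
Adding the 3 conditions: 975 − 2Q − 2Q = 0, i.e. Q = 975/4.
Back-substituting: q_E = (315 − 975/4) = 285/4, q_G = (245 − 975/4) = 5/4, q_N = (415 − 975/4) = 685/4.
Total output Q = 975/4, so price P = 479 - 975/4 = 941/4.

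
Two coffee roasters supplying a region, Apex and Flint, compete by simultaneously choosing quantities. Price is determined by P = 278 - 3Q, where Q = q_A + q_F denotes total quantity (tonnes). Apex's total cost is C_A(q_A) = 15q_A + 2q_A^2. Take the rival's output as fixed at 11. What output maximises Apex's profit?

With the rival's output fixed at 11, Apex's profit is π_A = (278 - 3·11 - 3q_A)q_A - (15q_A + 2q_A²) = (245 - 3q_A)q_A - (15q_A + 2q_A²).
∂π_A/∂q_A = 230 - 10q_A = 0, so q_A = 23.

23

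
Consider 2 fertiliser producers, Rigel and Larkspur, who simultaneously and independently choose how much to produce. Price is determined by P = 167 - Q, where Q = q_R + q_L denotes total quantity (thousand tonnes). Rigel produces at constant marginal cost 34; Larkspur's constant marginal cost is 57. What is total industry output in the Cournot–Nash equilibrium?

Rigel's profit: π_R = (167 - Q)q_R - (34q_R). Setting ∂π_R/∂q_R = 0: 133 - 2q_R - (q_L) = 0.
Larkspur's first-order condition: 110 - 2q_L - (q_R) = 0.
So q_R = (133 - q_L)/2 and q_L = (110 - q_R)/2.
Substituting one into the other gives q_R = 52 and q_L = 29.
Total output Q = 52 + 29 = 81.

81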